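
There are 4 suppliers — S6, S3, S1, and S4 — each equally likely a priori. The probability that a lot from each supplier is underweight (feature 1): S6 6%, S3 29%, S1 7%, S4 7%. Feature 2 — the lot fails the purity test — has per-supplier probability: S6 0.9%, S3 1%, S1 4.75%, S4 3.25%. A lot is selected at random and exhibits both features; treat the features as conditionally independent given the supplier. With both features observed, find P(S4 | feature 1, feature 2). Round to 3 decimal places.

0.252

Since the prior is uniform, the posterior is proportional to the likelihood:
  S6: 0.06 × 0.009 = 0.00054
  S3: 0.29 × 0.01 = 0.0029
  S1: 0.07 × 0.0475 = 0.003325
  S4: 0.07 × 0.0325 = 0.002275
Normalizing constant = 0.00904.
P(S4 | evidence) = 0.002275 / 0.00904 ≈ 0.252.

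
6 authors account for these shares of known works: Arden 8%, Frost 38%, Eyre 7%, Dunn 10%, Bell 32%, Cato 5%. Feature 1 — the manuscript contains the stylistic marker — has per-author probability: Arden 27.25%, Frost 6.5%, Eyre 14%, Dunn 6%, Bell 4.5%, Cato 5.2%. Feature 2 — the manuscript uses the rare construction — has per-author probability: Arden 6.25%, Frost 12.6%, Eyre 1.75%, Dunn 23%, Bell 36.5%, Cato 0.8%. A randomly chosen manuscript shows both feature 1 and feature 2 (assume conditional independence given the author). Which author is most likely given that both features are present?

Bell

By Bayes' rule, posterior ∝ prior × likelihood:
  Arden: 0.08 × 0.2725 × 0.0625 = 0.0013625
  Frost: 0.38 × 0.065 × 0.126 = 0.0031122
  Eyre: 0.07 × 0.14 × 0.0175 = 0.0001715
  Dunn: 0.1 × 0.06 × 0.23 = 0.00138
  Bell: 0.32 × 0.045 × 0.365 = 0.005256
  Cato: 0.05 × 0.052 × 0.008 = 0.0000208
Total = 0.011303.
Largest term belongs to Bell, so Bell is most probable.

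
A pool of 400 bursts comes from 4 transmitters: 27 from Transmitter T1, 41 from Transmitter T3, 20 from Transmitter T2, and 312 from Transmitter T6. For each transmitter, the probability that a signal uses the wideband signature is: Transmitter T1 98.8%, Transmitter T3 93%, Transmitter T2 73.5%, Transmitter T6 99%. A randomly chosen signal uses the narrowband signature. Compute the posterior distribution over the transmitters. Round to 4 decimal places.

Transmitter T1 0.0279, Transmitter T3 0.2471, Transmitter T2 0.4563, Transmitter T6 0.2686

Taking complements, P(narrowband | each) = Transmitter T1 0.012, Transmitter T3 0.07, Transmitter T2 0.265, Transmitter T6 0.01.
Unnormalized posteriors (prior × likelihood):
  Transmitter T1: 0.0675 × 0.012 = 0.00081
  Transmitter T3: 0.1025 × 0.07 = 0.007175
  Transmitter T2: 0.05 × 0.265 = 0.01325
  Transmitter T6: 0.78 × 0.01 = 0.0078
Total = 0.029035.
P(Transmitter T1 | narrowband) = 0.00081/0.029035 ≈ 0.0279
P(Transmitter T3 | narrowband) = 0.007175/0.029035 ≈ 0.2471
P(Transmitter T2 | narrowband) = 0.01325/0.029035 ≈ 0.4563
P(Transmitter T6 | narrowband) = 0.0078/0.029035 ≈ 0.2686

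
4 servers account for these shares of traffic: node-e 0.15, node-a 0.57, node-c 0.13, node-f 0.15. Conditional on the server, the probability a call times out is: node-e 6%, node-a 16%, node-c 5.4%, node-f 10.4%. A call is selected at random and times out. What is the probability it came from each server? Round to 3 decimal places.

Compute prior × likelihood for every hypothesis:
  node-e: 0.15 × 0.06 = 0.009
  node-a: 0.57 × 0.16 = 0.0912
  node-c: 0.13 × 0.054 = 0.00702
  node-f: 0.15 × 0.104 = 0.0156
Total = 0.12282.
P(node-e | timeout) = 0.009/0.12282 ≈ 0.073
P(node-a | timeout) = 0.0912/0.12282 ≈ 0.743
P(node-c | timeout) = 0.00702/0.12282 ≈ 0.057
P(node-f | timeout) = 0.0156/0.12282 ≈ 0.127

node-e 0.073, node-a 0.743, node-c 0.057, node-f 0.127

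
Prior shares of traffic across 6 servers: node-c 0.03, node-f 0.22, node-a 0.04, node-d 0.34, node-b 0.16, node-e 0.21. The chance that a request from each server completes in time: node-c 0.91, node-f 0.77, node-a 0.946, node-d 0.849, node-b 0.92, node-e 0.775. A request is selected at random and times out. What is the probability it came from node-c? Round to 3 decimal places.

Taking complements, P(timeout | each) = node-c 0.09, node-f 0.23, node-a 0.054, node-d 0.151, node-b 0.08, node-e 0.225.
By Bayes' rule, posterior ∝ prior × likelihood:
  node-c: 0.03 × 0.09 = 0.0027
  node-f: 0.22 × 0.23 = 0.0506
  node-a: 0.04 × 0.054 = 0.00216
  node-d: 0.34 × 0.151 = 0.05134
  node-b: 0.16 × 0.08 = 0.0128
  node-e: 0.21 × 0.225 = 0.04725
Sum = 0.16685.
P(node-c | evidence) = 0.0027 / 0.16685 ≈ 0.016.

0.016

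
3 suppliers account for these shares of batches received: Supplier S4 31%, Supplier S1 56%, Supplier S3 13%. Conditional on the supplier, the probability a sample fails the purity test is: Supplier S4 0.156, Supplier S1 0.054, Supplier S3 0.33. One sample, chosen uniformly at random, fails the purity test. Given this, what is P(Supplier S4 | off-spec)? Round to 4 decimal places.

0.3980

By Bayes' rule, posterior ∝ prior × likelihood:
  Supplier S4: 0.31 × 0.156 = 0.04836
  Supplier S1: 0.56 × 0.054 = 0.03024
  Supplier S3: 0.13 × 0.33 = 0.0429
Normalizing constant = 0.1215.
P(Supplier S4 | evidence) = 0.04836 / 0.1215 ≈ 0.3980.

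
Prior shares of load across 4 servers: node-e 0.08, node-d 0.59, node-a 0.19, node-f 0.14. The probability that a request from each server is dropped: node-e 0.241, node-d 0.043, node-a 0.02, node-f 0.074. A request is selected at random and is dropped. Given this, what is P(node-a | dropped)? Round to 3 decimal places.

0.065

By Bayes' rule, posterior ∝ prior × likelihood:
  node-e: 0.08 × 0.241 = 0.01928
  node-d: 0.59 × 0.043 = 0.02537
  node-a: 0.19 × 0.02 = 0.0038
  node-f: 0.14 × 0.074 = 0.01036
Total = 0.05881.
P(node-a | evidence) = 0.0038 / 0.05881 ≈ 0.065.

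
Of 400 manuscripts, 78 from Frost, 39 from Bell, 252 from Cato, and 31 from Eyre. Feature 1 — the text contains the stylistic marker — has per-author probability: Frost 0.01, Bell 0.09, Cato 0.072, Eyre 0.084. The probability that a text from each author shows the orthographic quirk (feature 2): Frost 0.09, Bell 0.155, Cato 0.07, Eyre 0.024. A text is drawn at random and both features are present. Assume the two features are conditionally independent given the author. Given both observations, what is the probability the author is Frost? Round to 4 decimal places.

Unnormalized posteriors (prior × likelihood):
  Frost: 0.195 × 0.01 × 0.09 = 0.0001755
  Bell: 0.0975 × 0.09 × 0.155 = 0.001360125
  Cato: 0.63 × 0.072 × 0.07 = 0.0031752
  Eyre: 0.0775 × 0.084 × 0.024 = 0.00015624
Sum = 0.004867065.
P(Frost | evidence) = 0.0001755 / 0.004867065 ≈ 0.0361.

0.0361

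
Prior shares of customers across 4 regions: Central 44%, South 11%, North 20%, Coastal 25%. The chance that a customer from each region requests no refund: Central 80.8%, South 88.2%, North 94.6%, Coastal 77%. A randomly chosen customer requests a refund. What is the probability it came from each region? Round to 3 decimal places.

Taking complements, P(refund | each) = Central 0.192, South 0.118, North 0.054, Coastal 0.23.
Prior × likelihood for each hypothesis:
  Central: 0.44 × 0.192 = 0.08448
  South: 0.11 × 0.118 = 0.01298
  North: 0.2 × 0.054 = 0.0108
  Coastal: 0.25 × 0.23 = 0.0575
Total = 0.16576.
P(Central | refund) = 0.08448/0.16576 ≈ 0.510
P(South | refund) = 0.01298/0.16576 ≈ 0.078
P(North | refund) = 0.0108/0.16576 ≈ 0.065
P(Coastal | refund) = 0.0575/0.16576 ≈ 0.347

Central 0.510, South 0.078, North 0.065, Coastal 0.347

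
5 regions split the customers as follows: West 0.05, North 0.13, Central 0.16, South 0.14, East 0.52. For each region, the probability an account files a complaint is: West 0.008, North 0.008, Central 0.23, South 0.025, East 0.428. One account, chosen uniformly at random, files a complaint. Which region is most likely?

By Bayes' rule, posterior ∝ prior × likelihood:
  West: 0.05 × 0.008 = 0.0004
  North: 0.13 × 0.008 = 0.00104
  Central: 0.16 × 0.23 = 0.0368
  South: 0.14 × 0.025 = 0.0035
  East: 0.52 × 0.428 = 0.22256
Normalizing constant = 0.2643.
Largest term belongs to East, so East is most probable.

East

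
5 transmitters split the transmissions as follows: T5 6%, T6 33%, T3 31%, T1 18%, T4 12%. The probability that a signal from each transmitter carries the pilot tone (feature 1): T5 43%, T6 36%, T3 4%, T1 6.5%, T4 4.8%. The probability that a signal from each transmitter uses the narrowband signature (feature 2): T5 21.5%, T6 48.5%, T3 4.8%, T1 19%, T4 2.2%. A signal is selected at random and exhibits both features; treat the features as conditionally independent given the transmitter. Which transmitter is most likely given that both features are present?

T6

Compute prior × likelihood for every hypothesis:
  T5: 0.06 × 0.43 × 0.215 = 0.005547
  T6: 0.33 × 0.36 × 0.485 = 0.057618
  T3: 0.31 × 0.04 × 0.048 = 0.0005952
  T1: 0.18 × 0.065 × 0.19 = 0.002223
  T4: 0.12 × 0.048 × 0.022 = 0.00012672
Sum = 0.06610992.
Largest term belongs to T6, so T6 is most probable.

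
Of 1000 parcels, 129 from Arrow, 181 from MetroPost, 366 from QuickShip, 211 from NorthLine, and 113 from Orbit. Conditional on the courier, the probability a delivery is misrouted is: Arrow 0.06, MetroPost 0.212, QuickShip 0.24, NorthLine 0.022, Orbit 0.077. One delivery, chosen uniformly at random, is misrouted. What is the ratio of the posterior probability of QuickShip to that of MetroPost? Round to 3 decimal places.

Compute prior × likelihood for every hypothesis:
  Arrow: 0.129 × 0.06 = 0.00774
  MetroPost: 0.181 × 0.212 = 0.038372
  QuickShip: 0.366 × 0.24 = 0.08784
  NorthLine: 0.211 × 0.022 = 0.004642
  Orbit: 0.113 × 0.077 = 0.008701
Total = 0.147295.
The ratio is 0.08784 / 0.038372 (the normalizer cancels) = 2.289.

2.289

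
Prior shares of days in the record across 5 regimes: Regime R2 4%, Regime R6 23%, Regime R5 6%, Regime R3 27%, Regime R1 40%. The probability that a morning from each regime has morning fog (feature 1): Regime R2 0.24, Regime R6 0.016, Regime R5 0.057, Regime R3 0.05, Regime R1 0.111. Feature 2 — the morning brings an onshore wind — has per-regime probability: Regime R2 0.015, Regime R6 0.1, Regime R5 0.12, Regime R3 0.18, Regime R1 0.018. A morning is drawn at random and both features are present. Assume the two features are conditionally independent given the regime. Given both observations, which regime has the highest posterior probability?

Regime R3

Prior × likelihood for each hypothesis:
  Regime R2: 0.04 × 0.24 × 0.015 = 0.000144
  Regime R6: 0.23 × 0.016 × 0.1 = 0.000368
  Regime R5: 0.06 × 0.057 × 0.12 = 0.0004104
  Regime R3: 0.27 × 0.05 × 0.18 = 0.00243
  Regime R1: 0.4 × 0.111 × 0.018 = 0.0007992
Total = 0.0041516.
Largest term belongs to Regime R3, so Regime R3 is most probable.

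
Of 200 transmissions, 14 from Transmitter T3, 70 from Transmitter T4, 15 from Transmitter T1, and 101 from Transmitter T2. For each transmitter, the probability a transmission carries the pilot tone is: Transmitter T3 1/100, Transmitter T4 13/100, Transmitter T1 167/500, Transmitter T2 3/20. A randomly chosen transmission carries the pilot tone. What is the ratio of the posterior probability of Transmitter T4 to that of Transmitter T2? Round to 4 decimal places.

By Bayes' rule, posterior ∝ prior × likelihood:
  Transmitter T3: 0.07 × 0.01 = 0.0007
  Transmitter T4: 0.35 × 0.13 = 0.0455
  Transmitter T1: 0.075 × 0.334 = 0.02505
  Transmitter T2: 0.505 × 0.15 = 0.07575
Total = 0.147.
The ratio is 0.0455 / 0.07575 (the normalizer cancels) = 0.6007.

0.6007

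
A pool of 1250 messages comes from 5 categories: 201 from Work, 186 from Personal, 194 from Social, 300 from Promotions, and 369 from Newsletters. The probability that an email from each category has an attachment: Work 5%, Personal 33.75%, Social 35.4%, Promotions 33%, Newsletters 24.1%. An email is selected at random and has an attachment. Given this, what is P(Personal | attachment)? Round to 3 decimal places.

0.191

Compute prior × likelihood for every hypothesis:
  Work: 0.1608 × 0.05 = 0.00804
  Personal: 0.1488 × 0.3375 = 0.05022
  Social: 0.1552 × 0.354 = 0.0549408
  Promotions: 0.24 × 0.33 = 0.0792
  Newsletters: 0.2952 × 0.241 = 0.0711432
Total = 0.263544.
P(Personal | evidence) = 0.05022 / 0.263544 ≈ 0.191.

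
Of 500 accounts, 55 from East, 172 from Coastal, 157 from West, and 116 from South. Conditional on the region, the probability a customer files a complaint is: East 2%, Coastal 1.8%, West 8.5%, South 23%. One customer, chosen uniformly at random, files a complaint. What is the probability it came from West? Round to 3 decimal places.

By Bayes' rule, posterior ∝ prior × likelihood:
  East: 0.11 × 0.02 = 0.0022
  Coastal: 0.344 × 0.018 = 0.006192
  West: 0.314 × 0.085 = 0.02669
  South: 0.232 × 0.23 = 0.05336
Sum = 0.088442.
P(West | evidence) = 0.02669 / 0.088442 ≈ 0.302.

0.302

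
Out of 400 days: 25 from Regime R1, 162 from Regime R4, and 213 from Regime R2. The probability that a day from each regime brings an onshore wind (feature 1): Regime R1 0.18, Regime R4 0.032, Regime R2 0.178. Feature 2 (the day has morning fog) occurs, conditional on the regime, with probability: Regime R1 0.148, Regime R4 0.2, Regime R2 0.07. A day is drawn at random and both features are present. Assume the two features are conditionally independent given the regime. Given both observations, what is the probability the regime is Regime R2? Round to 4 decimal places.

Unnormalized posteriors (prior × likelihood):
  Regime R1: 0.0625 × 0.18 × 0.148 = 0.001665
  Regime R4: 0.405 × 0.032 × 0.2 = 0.002592
  Regime R2: 0.5325 × 0.178 × 0.07 = 0.00663495
Normalizing constant = 0.01089195.
P(Regime R2 | evidence) = 0.00663495 / 0.01089195 ≈ 0.6092.

0.6092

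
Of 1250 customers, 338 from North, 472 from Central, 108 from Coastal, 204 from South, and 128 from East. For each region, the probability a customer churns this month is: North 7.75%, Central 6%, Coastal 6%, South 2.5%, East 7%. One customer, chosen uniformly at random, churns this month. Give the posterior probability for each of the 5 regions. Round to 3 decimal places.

North 0.349, Central 0.377, Coastal 0.086, South 0.068, East 0.119

By Bayes' rule, posterior ∝ prior × likelihood:
  North: 0.2704 × 0.0775 = 0.020956
  Central: 0.3776 × 0.06 = 0.022656
  Coastal: 0.0864 × 0.06 = 0.005184
  South: 0.1632 × 0.025 = 0.00408
  East: 0.1024 × 0.07 = 0.007168
Normalizing constant = 0.060044.
P(North | churn) = 0.020956/0.060044 ≈ 0.349
P(Central | churn) = 0.022656/0.060044 ≈ 0.377
P(Coastal | churn) = 0.005184/0.060044 ≈ 0.086
P(South | churn) = 0.00408/0.060044 ≈ 0.068
P(East | churn) = 0.007168/0.060044 ≈ 0.119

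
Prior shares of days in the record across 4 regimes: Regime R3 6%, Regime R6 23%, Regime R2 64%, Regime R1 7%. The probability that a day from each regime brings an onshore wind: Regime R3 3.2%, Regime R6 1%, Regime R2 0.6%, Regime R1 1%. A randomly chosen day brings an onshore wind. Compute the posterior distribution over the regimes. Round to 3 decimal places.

Prior × likelihood for each hypothesis:
  Regime R3: 0.06 × 0.032 = 0.00192
  Regime R6: 0.23 × 0.01 = 0.0023
  Regime R2: 0.64 × 0.006 = 0.00384
  Regime R1: 0.07 × 0.01 = 0.0007
Sum = 0.00876.
P(Regime R3 | onshore) = 0.00192/0.00876 ≈ 0.219
P(Regime R6 | onshore) = 0.0023/0.00876 ≈ 0.263
P(Regime R2 | onshore) = 0.00384/0.00876 ≈ 0.438
P(Regime R1 | onshore) = 0.0007/0.00876 ≈ 0.080

Regime R3 0.219, Regime R6 0.263, Regime R2 0.438, Regime R1 0.080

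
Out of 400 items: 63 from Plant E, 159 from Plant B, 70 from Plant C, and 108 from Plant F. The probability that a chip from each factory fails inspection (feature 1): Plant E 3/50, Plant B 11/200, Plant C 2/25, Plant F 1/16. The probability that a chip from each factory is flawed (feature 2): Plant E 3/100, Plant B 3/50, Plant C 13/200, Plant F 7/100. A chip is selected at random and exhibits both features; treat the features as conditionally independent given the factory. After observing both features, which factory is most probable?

By Bayes' rule, posterior ∝ prior × likelihood:
  Plant E: 0.1575 × 0.06 × 0.03 = 0.0002835
  Plant B: 0.3975 × 0.055 × 0.06 = 0.00131175
  Plant C: 0.175 × 0.08 × 0.065 = 0.00091
  Plant F: 0.27 × 0.0625 × 0.07 = 0.00118125
Total = 0.0036865.
Largest term belongs to Plant B, so Plant B is most probable.

Plant B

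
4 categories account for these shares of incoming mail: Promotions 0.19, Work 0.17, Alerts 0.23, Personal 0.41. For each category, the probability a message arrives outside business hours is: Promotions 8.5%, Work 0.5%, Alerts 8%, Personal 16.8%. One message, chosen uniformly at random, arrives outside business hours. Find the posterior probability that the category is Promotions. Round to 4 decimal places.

Prior × likelihood for each hypothesis:
  Promotions: 0.19 × 0.085 = 0.01615
  Work: 0.17 × 0.005 = 0.00085
  Alerts: 0.23 × 0.08 = 0.0184
  Personal: 0.41 × 0.168 = 0.06888
Sum = 0.10428.
P(Promotions | evidence) = 0.01615 / 0.10428 ≈ 0.1549.

0.1549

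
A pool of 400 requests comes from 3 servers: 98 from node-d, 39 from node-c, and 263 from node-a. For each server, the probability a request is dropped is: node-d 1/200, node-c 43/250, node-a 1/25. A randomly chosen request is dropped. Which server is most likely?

Unnormalized posteriors (prior × likelihood):
  node-d: 0.245 × 0.005 = 0.001225
  node-c: 0.0975 × 0.172 = 0.01677
  node-a: 0.6575 × 0.04 = 0.0263
Normalizing constant = 0.044295.
Largest term belongs to node-a, so node-a is most probable.

node-a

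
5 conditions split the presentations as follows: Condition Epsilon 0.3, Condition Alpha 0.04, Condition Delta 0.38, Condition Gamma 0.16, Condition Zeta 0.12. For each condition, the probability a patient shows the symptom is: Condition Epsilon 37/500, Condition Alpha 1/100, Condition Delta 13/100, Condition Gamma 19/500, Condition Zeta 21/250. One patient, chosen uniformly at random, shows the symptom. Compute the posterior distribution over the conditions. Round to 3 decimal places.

Condition Epsilon 0.252, Condition Alpha 0.005, Condition Delta 0.560, Condition Gamma 0.069, Condition Zeta 0.114

Unnormalized posteriors (prior × likelihood):
  Condition Epsilon: 0.3 × 0.074 = 0.0222
  Condition Alpha: 0.04 × 0.01 = 0.0004
  Condition Delta: 0.38 × 0.13 = 0.0494
  Condition Gamma: 0.16 × 0.038 = 0.00608
  Condition Zeta: 0.12 × 0.084 = 0.01008
Total = 0.08816.
P(Condition Epsilon | symptomatic) = 0.0222/0.08816 ≈ 0.252
P(Condition Alpha | symptomatic) = 0.0004/0.08816 ≈ 0.005
P(Condition Delta | symptomatic) = 0.0494/0.08816 ≈ 0.560
P(Condition Gamma | symptomatic) = 0.00608/0.08816 ≈ 0.069
P(Condition Zeta | symptomatic) = 0.01008/0.08816 ≈ 0.114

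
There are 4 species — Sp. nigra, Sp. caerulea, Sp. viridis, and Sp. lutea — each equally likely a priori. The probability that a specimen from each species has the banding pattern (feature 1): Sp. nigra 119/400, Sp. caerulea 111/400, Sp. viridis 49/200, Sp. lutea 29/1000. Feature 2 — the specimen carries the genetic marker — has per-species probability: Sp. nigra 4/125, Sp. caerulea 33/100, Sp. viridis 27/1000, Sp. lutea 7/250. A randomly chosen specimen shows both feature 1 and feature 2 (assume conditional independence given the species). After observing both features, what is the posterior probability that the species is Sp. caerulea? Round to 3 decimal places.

Since the prior is uniform, the posterior is proportional to the likelihood:
  Sp. nigra: 0.2975 × 0.032 = 0.00952
  Sp. caerulea: 0.2775 × 0.33 = 0.091575
  Sp. viridis: 0.245 × 0.027 = 0.006615
  Sp. lutea: 0.029 × 0.028 = 0.000812
Total = 0.108522.
P(Sp. caerulea | evidence) = 0.091575 / 0.108522 ≈ 0.844.

0.844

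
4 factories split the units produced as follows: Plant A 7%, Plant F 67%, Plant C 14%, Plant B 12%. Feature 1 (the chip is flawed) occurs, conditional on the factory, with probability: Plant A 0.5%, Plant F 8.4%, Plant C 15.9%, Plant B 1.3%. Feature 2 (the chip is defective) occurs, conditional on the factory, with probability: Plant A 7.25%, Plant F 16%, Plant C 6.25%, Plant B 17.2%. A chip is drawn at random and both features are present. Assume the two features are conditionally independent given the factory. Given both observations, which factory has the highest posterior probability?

By Bayes' rule, posterior ∝ prior × likelihood:
  Plant A: 0.07 × 0.005 × 0.0725 = 0.000025375
  Plant F: 0.67 × 0.084 × 0.16 = 0.0090048
  Plant C: 0.14 × 0.159 × 0.0625 = 0.00139125
  Plant B: 0.12 × 0.013 × 0.172 = 0.00026832
Sum = 0.010689745.
Largest term belongs to Plant F, so Plant F is most probable.

Plant F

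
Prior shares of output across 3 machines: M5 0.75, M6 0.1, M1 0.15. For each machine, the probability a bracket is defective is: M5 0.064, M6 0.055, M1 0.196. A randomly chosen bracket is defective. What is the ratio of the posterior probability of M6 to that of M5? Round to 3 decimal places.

0.115

Prior × likelihood for each hypothesis:
  M5: 0.75 × 0.064 = 0.048
  M6: 0.1 × 0.055 = 0.0055
  M1: 0.15 × 0.196 = 0.0294
Normalizing constant = 0.0829.
The ratio is 0.0055 / 0.048 (the normalizer cancels) = 0.115.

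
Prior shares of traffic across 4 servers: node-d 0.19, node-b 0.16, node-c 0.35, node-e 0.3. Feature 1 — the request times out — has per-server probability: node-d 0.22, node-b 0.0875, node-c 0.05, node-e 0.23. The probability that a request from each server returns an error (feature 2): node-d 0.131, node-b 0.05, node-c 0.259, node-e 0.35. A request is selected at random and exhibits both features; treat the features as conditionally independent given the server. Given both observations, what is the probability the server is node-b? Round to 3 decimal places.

Unnormalized posteriors (prior × likelihood):
  node-d: 0.19 × 0.22 × 0.131 = 0.0054758
  node-b: 0.16 × 0.0875 × 0.05 = 0.0007
  node-c: 0.35 × 0.05 × 0.259 = 0.0045325
  node-e: 0.3 × 0.23 × 0.35 = 0.02415
Sum = 0.0348583.
P(node-b | evidence) = 0.0007 / 0.0348583 ≈ 0.020.

0.020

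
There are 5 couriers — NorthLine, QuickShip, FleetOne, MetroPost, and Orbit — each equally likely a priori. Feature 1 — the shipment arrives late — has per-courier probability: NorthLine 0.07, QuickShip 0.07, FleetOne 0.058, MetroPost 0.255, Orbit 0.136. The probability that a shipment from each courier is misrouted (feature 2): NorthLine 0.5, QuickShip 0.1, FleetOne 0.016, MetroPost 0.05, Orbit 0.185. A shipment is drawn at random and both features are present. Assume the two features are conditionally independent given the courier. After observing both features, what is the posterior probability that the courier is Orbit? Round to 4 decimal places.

With a uniform prior (1/5 each), posterior ∝ likelihood:
  NorthLine: 0.07 × 0.5 = 0.035
  QuickShip: 0.07 × 0.1 = 0.007
  FleetOne: 0.058 × 0.016 = 0.000928
  MetroPost: 0.255 × 0.05 = 0.01275
  Orbit: 0.136 × 0.185 = 0.02516
Normalizing constant = 0.080838.
P(Orbit | evidence) = 0.02516 / 0.080838 ≈ 0.3112.

0.3112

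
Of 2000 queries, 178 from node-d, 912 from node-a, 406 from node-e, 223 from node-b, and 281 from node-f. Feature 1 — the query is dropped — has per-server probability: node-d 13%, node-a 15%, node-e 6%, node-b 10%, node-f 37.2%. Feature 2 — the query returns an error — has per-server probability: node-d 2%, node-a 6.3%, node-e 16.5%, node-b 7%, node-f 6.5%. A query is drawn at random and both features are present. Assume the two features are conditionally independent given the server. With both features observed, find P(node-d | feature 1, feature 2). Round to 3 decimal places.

By Bayes' rule, posterior ∝ prior × likelihood:
  node-d: 0.089 × 0.13 × 0.02 = 0.0002314
  node-a: 0.456 × 0.15 × 0.063 = 0.0043092
  node-e: 0.203 × 0.06 × 0.165 = 0.0020097
  node-b: 0.1115 × 0.1 × 0.07 = 0.0007805
  node-f: 0.1405 × 0.372 × 0.065 = 0.00339729
Total = 0.01072809.
P(node-d | evidence) = 0.0002314 / 0.01072809 ≈ 0.022.

0.022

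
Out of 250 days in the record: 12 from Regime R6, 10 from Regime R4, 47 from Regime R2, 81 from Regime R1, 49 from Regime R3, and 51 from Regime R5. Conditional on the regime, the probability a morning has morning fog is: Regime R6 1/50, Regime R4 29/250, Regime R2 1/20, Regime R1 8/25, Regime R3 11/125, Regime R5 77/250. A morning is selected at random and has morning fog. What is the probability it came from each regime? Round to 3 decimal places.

Regime R6 0.005, Regime R4 0.023, Regime R2 0.047, Regime R1 0.522, Regime R3 0.087, Regime R5 0.316

Compute prior × likelihood for every hypothesis:
  Regime R6: 0.048 × 0.02 = 0.00096
  Regime R4: 0.04 × 0.116 = 0.00464
  Regime R2: 0.188 × 0.05 = 0.0094
  Regime R1: 0.324 × 0.32 = 0.10368
  Regime R3: 0.196 × 0.088 = 0.017248
  Regime R5: 0.204 × 0.308 = 0.062832
Normalizing constant = 0.19876.
P(Regime R6 | fog) = 0.00096/0.19876 ≈ 0.005
P(Regime R4 | fog) = 0.00464/0.19876 ≈ 0.023
P(Regime R2 | fog) = 0.0094/0.19876 ≈ 0.047
P(Regime R1 | fog) = 0.10368/0.19876 ≈ 0.522
P(Regime R3 | fog) = 0.017248/0.19876 ≈ 0.087
P(Regime R5 | fog) = 0.062832/0.19876 ≈ 0.316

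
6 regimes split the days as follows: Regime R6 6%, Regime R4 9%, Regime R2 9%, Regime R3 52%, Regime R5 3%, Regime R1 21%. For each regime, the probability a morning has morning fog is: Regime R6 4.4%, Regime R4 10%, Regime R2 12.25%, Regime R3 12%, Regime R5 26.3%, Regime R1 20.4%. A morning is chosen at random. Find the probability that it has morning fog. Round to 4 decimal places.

0.1358

Compute prior × likelihood for every hypothesis:
  Regime R6: 0.06 × 0.044 = 0.00264
  Regime R4: 0.09 × 0.1 = 0.009
  Regime R2: 0.09 × 0.1225 = 0.011025
  Regime R3: 0.52 × 0.12 = 0.0624
  Regime R5: 0.03 × 0.263 = 0.00789
  Regime R1: 0.21 × 0.204 = 0.04284
P(fog) = 0.00264 + 0.009 + 0.011025 + 0.0624 + 0.00789 + 0.04284 = 0.135795 → 0.1358.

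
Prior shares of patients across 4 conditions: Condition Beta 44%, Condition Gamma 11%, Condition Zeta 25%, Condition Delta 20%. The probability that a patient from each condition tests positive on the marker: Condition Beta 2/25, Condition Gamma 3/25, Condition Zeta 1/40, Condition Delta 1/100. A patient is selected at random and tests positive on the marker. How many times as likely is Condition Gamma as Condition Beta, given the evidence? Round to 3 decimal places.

Unnormalized posteriors (prior × likelihood):
  Condition Beta: 0.44 × 0.08 = 0.0352
  Condition Gamma: 0.11 × 0.12 = 0.0132
  Condition Zeta: 0.25 × 0.025 = 0.00625
  Condition Delta: 0.2 × 0.01 = 0.002
Sum = 0.05665.
The ratio is 0.0132 / 0.0352 (the normalizer cancels) = 0.375.

0.375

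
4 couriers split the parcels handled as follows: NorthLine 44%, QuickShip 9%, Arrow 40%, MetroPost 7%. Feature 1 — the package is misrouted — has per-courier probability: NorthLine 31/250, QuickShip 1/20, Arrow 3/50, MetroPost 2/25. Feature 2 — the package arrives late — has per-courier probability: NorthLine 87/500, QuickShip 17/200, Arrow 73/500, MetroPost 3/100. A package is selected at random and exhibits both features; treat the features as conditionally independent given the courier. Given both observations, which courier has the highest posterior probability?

Prior × likelihood for each hypothesis:
  NorthLine: 0.44 × 0.124 × 0.174 = 0.00949344
  QuickShip: 0.09 × 0.05 × 0.085 = 0.0003825
  Arrow: 0.4 × 0.06 × 0.146 = 0.003504
  MetroPost: 0.07 × 0.08 × 0.03 = 0.000168
Sum = 0.01354794.
Largest term belongs to NorthLine, so NorthLine is most probable.

NorthLine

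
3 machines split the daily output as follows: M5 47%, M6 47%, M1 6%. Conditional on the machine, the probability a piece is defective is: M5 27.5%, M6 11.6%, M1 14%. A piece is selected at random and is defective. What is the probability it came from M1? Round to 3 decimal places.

Prior × likelihood for each hypothesis:
  M5: 0.47 × 0.275 = 0.12925
  M6: 0.47 × 0.116 = 0.05452
  M1: 0.06 × 0.14 = 0.0084
Total = 0.19217.
P(M1 | evidence) = 0.0084 / 0.19217 ≈ 0.044.

0.044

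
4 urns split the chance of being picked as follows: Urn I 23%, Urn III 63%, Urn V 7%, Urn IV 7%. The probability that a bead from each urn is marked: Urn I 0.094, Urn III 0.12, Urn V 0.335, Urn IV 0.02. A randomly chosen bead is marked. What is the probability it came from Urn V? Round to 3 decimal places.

Compute prior × likelihood for every hypothesis:
  Urn I: 0.23 × 0.094 = 0.02162
  Urn III: 0.63 × 0.12 = 0.0756
  Urn V: 0.07 × 0.335 = 0.02345
  Urn IV: 0.07 × 0.02 = 0.0014
Normalizing constant = 0.12207.
P(Urn V | evidence) = 0.02345 / 0.12207 ≈ 0.192.

0.192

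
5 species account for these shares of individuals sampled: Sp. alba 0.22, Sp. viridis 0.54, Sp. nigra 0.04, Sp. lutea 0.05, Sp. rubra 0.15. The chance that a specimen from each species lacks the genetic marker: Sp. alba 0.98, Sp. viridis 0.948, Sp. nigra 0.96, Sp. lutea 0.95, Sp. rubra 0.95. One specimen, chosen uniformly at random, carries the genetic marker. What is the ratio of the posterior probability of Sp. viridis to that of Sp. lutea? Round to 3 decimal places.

11.232

Taking complements, P(marker | each) = Sp. alba 0.02, Sp. viridis 0.052, Sp. nigra 0.04, Sp. lutea 0.05, Sp. rubra 0.05.
Prior × likelihood for each hypothesis:
  Sp. alba: 0.22 × 0.02 = 0.0044
  Sp. viridis: 0.54 × 0.052 = 0.02808
  Sp. nigra: 0.04 × 0.04 = 0.0016
  Sp. lutea: 0.05 × 0.05 = 0.0025
  Sp. rubra: 0.15 × 0.05 = 0.0075
Total = 0.04408.
The ratio is 0.02808 / 0.0025 (the normalizer cancels) = 11.232.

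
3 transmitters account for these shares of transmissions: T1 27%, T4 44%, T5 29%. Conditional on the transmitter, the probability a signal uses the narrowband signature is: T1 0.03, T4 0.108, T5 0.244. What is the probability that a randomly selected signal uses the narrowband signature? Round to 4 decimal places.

0.1264

Unnormalized posteriors (prior × likelihood):
  T1: 0.27 × 0.03 = 0.0081
  T4: 0.44 × 0.108 = 0.04752
  T5: 0.29 × 0.244 = 0.07076
P(narrowband) = 0.0081 + 0.04752 + 0.07076 = 0.12638 → 0.1264.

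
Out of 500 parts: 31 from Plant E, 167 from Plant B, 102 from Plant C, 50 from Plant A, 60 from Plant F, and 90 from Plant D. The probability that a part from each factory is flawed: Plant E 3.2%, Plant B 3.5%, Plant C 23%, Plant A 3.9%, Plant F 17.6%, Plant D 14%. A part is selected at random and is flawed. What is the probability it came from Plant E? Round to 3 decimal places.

0.018

Compute prior × likelihood for every hypothesis:
  Plant E: 0.062 × 0.032 = 0.001984
  Plant B: 0.334 × 0.035 = 0.01169
  Plant C: 0.204 × 0.23 = 0.04692
  Plant A: 0.1 × 0.039 = 0.0039
  Plant F: 0.12 × 0.176 = 0.02112
  Plant D: 0.18 × 0.14 = 0.0252
Total = 0.110814.
P(Plant E | evidence) = 0.001984 / 0.110814 ≈ 0.018.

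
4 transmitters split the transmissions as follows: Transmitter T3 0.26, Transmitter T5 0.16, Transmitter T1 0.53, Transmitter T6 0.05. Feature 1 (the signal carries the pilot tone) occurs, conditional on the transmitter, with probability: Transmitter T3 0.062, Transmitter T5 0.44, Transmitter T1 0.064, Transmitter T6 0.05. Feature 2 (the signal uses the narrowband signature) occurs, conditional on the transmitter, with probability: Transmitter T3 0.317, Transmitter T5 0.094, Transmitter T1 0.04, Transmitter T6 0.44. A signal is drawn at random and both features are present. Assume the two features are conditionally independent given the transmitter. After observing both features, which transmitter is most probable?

Transmitter T5

Prior × likelihood for each hypothesis:
  Transmitter T3: 0.26 × 0.062 × 0.317 = 0.00511004
  Transmitter T5: 0.16 × 0.44 × 0.094 = 0.0066176
  Transmitter T1: 0.53 × 0.064 × 0.04 = 0.0013568
  Transmitter T6: 0.05 × 0.05 × 0.44 = 0.0011
Total = 0.01418444.
Largest term belongs to Transmitter T5, so Transmitter T5 is most probable.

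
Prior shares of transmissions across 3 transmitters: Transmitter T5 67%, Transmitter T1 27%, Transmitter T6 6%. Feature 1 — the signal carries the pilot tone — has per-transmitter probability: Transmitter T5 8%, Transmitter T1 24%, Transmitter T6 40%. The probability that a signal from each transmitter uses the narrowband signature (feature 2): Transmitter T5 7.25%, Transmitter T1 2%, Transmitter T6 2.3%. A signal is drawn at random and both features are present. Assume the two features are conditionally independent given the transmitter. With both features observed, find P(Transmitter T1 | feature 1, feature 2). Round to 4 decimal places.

0.2260

Unnormalized posteriors (prior × likelihood):
  Transmitter T5: 0.67 × 0.08 × 0.0725 = 0.003886
  Transmitter T1: 0.27 × 0.24 × 0.02 = 0.001296
  Transmitter T6: 0.06 × 0.4 × 0.023 = 0.000552
Normalizing constant = 0.005734.
P(Transmitter T1 | evidence) = 0.001296 / 0.005734 ≈ 0.2260.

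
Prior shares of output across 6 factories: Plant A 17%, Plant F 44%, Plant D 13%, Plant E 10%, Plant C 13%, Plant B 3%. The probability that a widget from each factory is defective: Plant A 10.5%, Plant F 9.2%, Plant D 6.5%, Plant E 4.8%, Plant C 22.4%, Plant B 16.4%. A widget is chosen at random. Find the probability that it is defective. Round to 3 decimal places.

0.106

By Bayes' rule, posterior ∝ prior × likelihood:
  Plant A: 0.17 × 0.105 = 0.01785
  Plant F: 0.44 × 0.092 = 0.04048
  Plant D: 0.13 × 0.065 = 0.00845
  Plant E: 0.1 × 0.048 = 0.0048
  Plant C: 0.13 × 0.224 = 0.02912
  Plant B: 0.03 × 0.164 = 0.00492
P(defective) = 0.01785 + 0.04048 + 0.00845 + 0.0048 + 0.02912 + 0.00492 = 0.10562 → 0.106.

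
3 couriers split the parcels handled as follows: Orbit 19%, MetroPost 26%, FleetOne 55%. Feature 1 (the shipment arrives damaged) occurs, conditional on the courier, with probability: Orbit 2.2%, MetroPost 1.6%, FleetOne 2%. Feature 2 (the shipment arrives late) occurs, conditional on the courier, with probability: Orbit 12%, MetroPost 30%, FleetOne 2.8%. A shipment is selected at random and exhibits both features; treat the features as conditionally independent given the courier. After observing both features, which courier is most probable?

Prior × likelihood for each hypothesis:
  Orbit: 0.19 × 0.022 × 0.12 = 0.0005016
  MetroPost: 0.26 × 0.016 × 0.3 = 0.001248
  FleetOne: 0.55 × 0.02 × 0.028 = 0.000308
Sum = 0.0020576.
Largest term belongs to MetroPost, so MetroPost is most probable.

MetroPost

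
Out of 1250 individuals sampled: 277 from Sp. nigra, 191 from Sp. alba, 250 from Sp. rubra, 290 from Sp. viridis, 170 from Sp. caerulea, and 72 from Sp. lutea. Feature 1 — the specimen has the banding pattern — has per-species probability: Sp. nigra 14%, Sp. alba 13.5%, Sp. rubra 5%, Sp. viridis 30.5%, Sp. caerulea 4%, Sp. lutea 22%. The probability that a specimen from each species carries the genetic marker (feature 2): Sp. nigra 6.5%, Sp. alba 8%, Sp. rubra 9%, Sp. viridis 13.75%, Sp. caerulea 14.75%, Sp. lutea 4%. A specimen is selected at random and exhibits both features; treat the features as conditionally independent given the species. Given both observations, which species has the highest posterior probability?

Compute prior × likelihood for every hypothesis:
  Sp. nigra: 0.2216 × 0.14 × 0.065 = 0.00201656
  Sp. alba: 0.1528 × 0.135 × 0.08 = 0.00165024
  Sp. rubra: 0.2 × 0.05 × 0.09 = 0.0009
  Sp. viridis: 0.232 × 0.305 × 0.1375 = 0.0097295
  Sp. caerulea: 0.136 × 0.04 × 0.1475 = 0.0008024
  Sp. lutea: 0.0576 × 0.22 × 0.04 = 0.00050688
Total = 0.01560558.
Largest term belongs to Sp. viridis, so Sp. viridis is most probable.

Sp. viridis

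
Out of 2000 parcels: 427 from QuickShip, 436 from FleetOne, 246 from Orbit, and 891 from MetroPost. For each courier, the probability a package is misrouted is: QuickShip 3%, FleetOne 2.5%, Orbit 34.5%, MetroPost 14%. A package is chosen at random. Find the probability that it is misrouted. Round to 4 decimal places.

Unnormalized posteriors (prior × likelihood):
  QuickShip: 0.2135 × 0.03 = 0.006405
  FleetOne: 0.218 × 0.025 = 0.00545
  Orbit: 0.123 × 0.345 = 0.042435
  MetroPost: 0.4455 × 0.14 = 0.06237
P(misrouted) = 0.006405 + 0.00545 + 0.042435 + 0.06237 = 0.11666 → 0.1167.

0.1167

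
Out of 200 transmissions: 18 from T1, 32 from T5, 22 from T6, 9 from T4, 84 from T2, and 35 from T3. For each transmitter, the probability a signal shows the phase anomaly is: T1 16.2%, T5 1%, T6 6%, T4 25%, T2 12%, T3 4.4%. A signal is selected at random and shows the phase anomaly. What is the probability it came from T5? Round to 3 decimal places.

Unnormalized posteriors (prior × likelihood):
  T1: 0.09 × 0.162 = 0.01458
  T5: 0.16 × 0.01 = 0.0016
  T6: 0.11 × 0.06 = 0.0066
  T4: 0.045 × 0.25 = 0.01125
  T2: 0.42 × 0.12 = 0.0504
  T3: 0.175 × 0.044 = 0.0077
Sum = 0.09213.
P(T5 | evidence) = 0.0016 / 0.09213 ≈ 0.017.

0.017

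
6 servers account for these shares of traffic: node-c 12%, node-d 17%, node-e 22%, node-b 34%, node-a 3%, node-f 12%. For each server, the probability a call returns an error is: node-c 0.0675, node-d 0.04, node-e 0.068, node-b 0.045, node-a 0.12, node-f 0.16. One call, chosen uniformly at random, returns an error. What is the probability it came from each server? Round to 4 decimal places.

By Bayes' rule, posterior ∝ prior × likelihood:
  node-c: 0.12 × 0.0675 = 0.0081
  node-d: 0.17 × 0.04 = 0.0068
  node-e: 0.22 × 0.068 = 0.01496
  node-b: 0.34 × 0.045 = 0.0153
  node-a: 0.03 × 0.12 = 0.0036
  node-f: 0.12 × 0.16 = 0.0192
Normalizing constant = 0.06796.
P(node-c | error) = 0.0081/0.06796 ≈ 0.1192
P(node-d | error) = 0.0068/0.06796 ≈ 0.1001
P(node-e | error) = 0.01496/0.06796 ≈ 0.2201
P(node-b | error) = 0.0153/0.06796 ≈ 0.2251
P(node-a | error) = 0.0036/0.06796 ≈ 0.0530
P(node-f | error) = 0.0192/0.06796 ≈ 0.2825

node-c 0.1192, node-d 0.1001, node-e 0.2201, node-b 0.2251, node-a 0.0530, node-f 0.2825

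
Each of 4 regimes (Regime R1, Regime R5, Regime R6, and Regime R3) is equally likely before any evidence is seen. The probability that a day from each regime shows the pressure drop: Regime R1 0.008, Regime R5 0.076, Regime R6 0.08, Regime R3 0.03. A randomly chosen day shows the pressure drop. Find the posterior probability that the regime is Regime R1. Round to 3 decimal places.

0.041

With a uniform prior (1/4 each), posterior ∝ likelihood:
  Regime R1: 0.008
  Regime R5: 0.076
  Regime R6: 0.08
  Regime R3: 0.03
Total = 0.194.
P(Regime R1 | evidence) = 0.008 / 0.194 ≈ 0.041.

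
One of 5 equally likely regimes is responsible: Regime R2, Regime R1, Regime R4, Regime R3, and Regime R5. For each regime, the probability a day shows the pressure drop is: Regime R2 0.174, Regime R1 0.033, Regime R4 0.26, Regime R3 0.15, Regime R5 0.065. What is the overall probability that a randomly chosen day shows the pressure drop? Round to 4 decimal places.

With a uniform prior (1/5 each), posterior ∝ likelihood:
  Regime R2: 0.174
  Regime R1: 0.033
  Regime R4: 0.26
  Regime R3: 0.15
  Regime R5: 0.065
P(drop) = (1/5) × (0.174 + 0.033 + 0.26 + 0.15 + 0.065) = 0.682/5 ≈ 0.1364.

0.1364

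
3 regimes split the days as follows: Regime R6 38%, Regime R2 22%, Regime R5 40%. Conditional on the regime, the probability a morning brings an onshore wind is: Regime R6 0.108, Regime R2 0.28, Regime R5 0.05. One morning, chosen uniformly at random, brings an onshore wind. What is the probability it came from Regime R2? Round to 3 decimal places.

Compute prior × likelihood for every hypothesis:
  Regime R6: 0.38 × 0.108 = 0.04104
  Regime R2: 0.22 × 0.28 = 0.0616
  Regime R5: 0.4 × 0.05 = 0.02
Normalizing constant = 0.12264.
P(Regime R2 | evidence) = 0.0616 / 0.12264 ≈ 0.502.

0.502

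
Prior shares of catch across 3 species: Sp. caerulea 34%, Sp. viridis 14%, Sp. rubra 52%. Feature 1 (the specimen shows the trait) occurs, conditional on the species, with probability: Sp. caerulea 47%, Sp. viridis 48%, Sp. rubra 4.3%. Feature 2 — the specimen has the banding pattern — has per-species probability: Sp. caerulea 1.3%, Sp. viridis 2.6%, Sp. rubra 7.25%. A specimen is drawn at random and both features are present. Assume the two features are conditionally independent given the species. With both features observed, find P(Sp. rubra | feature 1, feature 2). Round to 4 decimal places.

0.2977

Unnormalized posteriors (prior × likelihood):
  Sp. caerulea: 0.34 × 0.47 × 0.013 = 0.0020774
  Sp. viridis: 0.14 × 0.48 × 0.026 = 0.0017472
  Sp. rubra: 0.52 × 0.043 × 0.0725 = 0.0016211
Sum = 0.0054457.
P(Sp. rubra | evidence) = 0.0016211 / 0.0054457 ≈ 0.2977.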